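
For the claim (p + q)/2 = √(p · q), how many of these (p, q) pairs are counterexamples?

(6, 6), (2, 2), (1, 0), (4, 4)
1

Testing each pair:
(6, 6): LHS = 6, RHS = 6 → satisfies claim
(2, 2): LHS = 2, RHS = 2 → satisfies claim
(1, 0): LHS = 1/2, RHS = 0 → counterexample
(4, 4): LHS = 4, RHS = 4 → satisfies claim

That makes 1 counterexample.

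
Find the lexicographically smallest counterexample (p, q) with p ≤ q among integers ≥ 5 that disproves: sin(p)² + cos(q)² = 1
(p, q) = (5, 6)

At (5, 5): both sides equal 1, so it holds there.

Substituting (5, 6) into the claim:
LHS = sin(5)² + cos(6)² ≈ 1.841
RHS = 1

Since LHS ≠ RHS, this pair disproves the claim, and no lexicographically smaller pair (p ≤ q, integers ≥ 5) does.

For instance (6, 8) is also a counterexample (LHS = cos(8)² + sin(6)² ≈ 0.09924, RHS = 1), but it's lexicographically larger.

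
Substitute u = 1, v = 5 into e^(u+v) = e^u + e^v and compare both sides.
LHS = e^(1+5) = e^6 ≈ 403.4
RHS = e^1 + e^5 = e + e^5 ≈ 151.1

LHS ≠ RHS (they differ by about 252.3), so the equation does not hold here.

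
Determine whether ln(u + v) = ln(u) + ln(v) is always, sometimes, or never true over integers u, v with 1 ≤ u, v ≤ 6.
It holds at (u, v) = (2, 2) (both sides equal ln(4) ≈ 1.386), but fails at (u, v) = (6, 3) (LHS = ln(9) ≈ 2.197, RHS = ln(3) + ln(6) ≈ 2.89).

Answer: Sometimes true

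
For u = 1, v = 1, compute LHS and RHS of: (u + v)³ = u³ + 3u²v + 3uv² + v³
LHS = (1 + 1)³ = 8
RHS = 1³ + 3·1²·1 + 3·1·1² + 1³ = 8

LHS = RHS: the two sides agree.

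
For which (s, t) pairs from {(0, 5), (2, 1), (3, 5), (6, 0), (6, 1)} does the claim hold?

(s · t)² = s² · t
(0, 5), (2, 1), (6, 0), (6, 1)

Testing each pair:
(0, 5): LHS = 0, RHS = 0 → holds
(2, 1): LHS = 4, RHS = 4 → holds
(3, 5): LHS = 225, RHS = 45 → fails
(6, 0): LHS = 0, RHS = 0 → holds
(6, 1): LHS = 36, RHS = 36 → holds

4 of 5 pairs satisfy the claim.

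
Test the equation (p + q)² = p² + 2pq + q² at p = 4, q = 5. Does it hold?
Substituting p = 4, q = 5:

LHS = (4 + 5)² = 81
RHS = 4² + 2·4·5 + 5² = 81

LHS = RHS, so the equation holds at this point.

Answer: Holds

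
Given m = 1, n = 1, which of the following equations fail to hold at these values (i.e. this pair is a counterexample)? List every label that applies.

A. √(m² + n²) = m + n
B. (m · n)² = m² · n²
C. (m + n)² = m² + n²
Evaluating each claim at the given values:
A. LHS = √(2) ≈ 1.414, RHS = 2 → fails here (LHS ≠ RHS)
B. LHS = 1, RHS = 1 → holds here (LHS = RHS)
C. LHS = 4, RHS = 2 → fails here (LHS ≠ RHS)

Answer: A, C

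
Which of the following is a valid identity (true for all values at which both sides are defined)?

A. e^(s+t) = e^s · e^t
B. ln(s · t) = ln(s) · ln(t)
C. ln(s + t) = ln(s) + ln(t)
A: holds — e.g. at (1, 5), both sides equal e^6 ≈ 403.4.
B: fails at (6, 7) — LHS = ln(42) ≈ 3.738, RHS = ln(6)·ln(7) ≈ 3.487.
C: fails at (4, 5) — LHS = ln(9) ≈ 2.197, RHS = ln(4) + ln(5) ≈ 2.996.

Answer: A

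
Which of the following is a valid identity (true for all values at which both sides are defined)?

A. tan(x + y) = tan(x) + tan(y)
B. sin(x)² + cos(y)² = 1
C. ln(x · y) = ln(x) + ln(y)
C

A: fails at (3, 5) — LHS = tan(8) ≈ -6.8, RHS = tan(5) + tan(3) ≈ -3.523.
B: fails at (3, 4) — LHS = sin(3)² + cos(4)² ≈ 0.4472, RHS = 1.
C: holds — e.g. at (3, 3), both sides equal ln(9) ≈ 2.197.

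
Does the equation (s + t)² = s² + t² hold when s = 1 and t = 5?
Fails

Substituting s = 1, t = 5:

LHS = (1 + 5)² = 36
RHS = 1² + 5² = 26

LHS ≠ RHS, so the equation does not hold at this point.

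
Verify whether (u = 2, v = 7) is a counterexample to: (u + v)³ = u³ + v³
Yes

Substituting u = 2, v = 7:
LHS = (2 + 7)³ = 729
RHS = 2³ + 7³ = 351

Since LHS ≠ RHS, this pair disproves the claim.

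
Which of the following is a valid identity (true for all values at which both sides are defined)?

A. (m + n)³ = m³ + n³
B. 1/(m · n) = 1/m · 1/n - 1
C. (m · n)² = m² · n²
C

A: fails at (3, 5) — LHS = 512, RHS = 152.
B: fails at (1, 3) — LHS = 1/3, RHS = -2/3.
C: holds — e.g. at (2, 3), both sides equal 36.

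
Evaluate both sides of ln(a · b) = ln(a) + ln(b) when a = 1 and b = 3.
LHS = ln(1 · 3) = ln(3) ≈ 1.099
RHS = ln(1) + ln(3) = ln(3) ≈ 1.099

LHS = RHS: the two sides agree.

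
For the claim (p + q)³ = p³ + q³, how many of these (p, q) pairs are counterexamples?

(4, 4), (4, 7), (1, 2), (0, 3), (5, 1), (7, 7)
Testing each pair:
(4, 4): LHS = 512, RHS = 128 → counterexample
(4, 7): LHS = 1331, RHS = 407 → counterexample
(1, 2): LHS = 27, RHS = 9 → counterexample
(0, 3): LHS = 27, RHS = 27 → satisfies claim
(5, 1): LHS = 216, RHS = 126 → counterexample
(7, 7): LHS = 2744, RHS = 686 → counterexample

That makes 5 counterexamples.

Answer: 5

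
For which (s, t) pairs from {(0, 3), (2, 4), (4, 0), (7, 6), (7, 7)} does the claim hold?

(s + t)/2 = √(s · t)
(7, 7)

Testing each pair:
(0, 3): LHS = 3/2, RHS = 0 → fails
(2, 4): LHS = 3, RHS = 2·√(2) ≈ 2.828 → fails
(4, 0): LHS = 2, RHS = 0 → fails
(7, 6): LHS = 13/2, RHS = √(42) ≈ 6.481 → fails
(7, 7): LHS = 7, RHS = 7 → holds

1 of 5 pairs satisfies the claim.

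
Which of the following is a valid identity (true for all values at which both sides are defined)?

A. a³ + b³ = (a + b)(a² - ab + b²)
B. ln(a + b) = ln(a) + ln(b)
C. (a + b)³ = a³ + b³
A

A: holds — e.g. at (4, 5), both sides equal 189.
B: fails at (1, 1) — LHS = ln(2) ≈ 0.6931, RHS = 0.
C: fails at (5, 8) — LHS = 2197, RHS = 637.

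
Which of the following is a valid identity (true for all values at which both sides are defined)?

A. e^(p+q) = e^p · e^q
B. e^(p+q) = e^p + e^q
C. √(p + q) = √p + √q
A

A: holds — e.g. at (3, 7), both sides equal e^10 ≈ 22026.5.
B: fails at (3, 3) — LHS = e^6 ≈ 403.4, RHS = 2·e^3 ≈ 40.17.
C: fails at (5, 8) — LHS = √(13) ≈ 3.606, RHS = √(5) + 2·√(2) ≈ 5.064.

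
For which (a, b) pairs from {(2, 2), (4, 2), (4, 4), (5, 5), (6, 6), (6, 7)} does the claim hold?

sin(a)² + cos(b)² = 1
Testing each pair:
(2, 2): LHS = cos(2)² + sin(2)² = 1, RHS = 1 → holds
(4, 2): LHS = cos(2)² + sin(4)² ≈ 0.7459, RHS = 1 → fails
(4, 4): LHS = cos(4)² + sin(4)² = 1, RHS = 1 → holds
(5, 5): LHS = cos(5)² + sin(5)² = 1, RHS = 1 → holds
(6, 6): LHS = sin(6)² + cos(6)² = 1, RHS = 1 → holds
(6, 7): LHS = sin(6)² + cos(7)² ≈ 0.6464, RHS = 1 → fails

4 of 6 pairs satisfy the claim.

Answer: (2, 2), (4, 4), (5, 5), (6, 6)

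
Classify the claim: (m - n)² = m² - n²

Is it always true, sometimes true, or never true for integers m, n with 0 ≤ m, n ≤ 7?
Sometimes true

It holds at (m, n) = (1, 0) (both sides equal 1), but fails at (m, n) = (1, 7) (LHS = 36, RHS = -48).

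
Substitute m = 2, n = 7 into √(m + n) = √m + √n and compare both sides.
LHS = √(2 + 7) = 3
RHS = √2 + √7 = √(2) + √(7) ≈ 4.06

LHS ≠ RHS (they differ by about 1.06), so the equation does not hold here.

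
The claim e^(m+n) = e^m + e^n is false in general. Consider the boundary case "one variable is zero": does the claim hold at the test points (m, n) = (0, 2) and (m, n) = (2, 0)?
No, fails at both test points

At (0, 2): LHS = e^2 ≈ 7.389 ≠ RHS = 1 + e^2 ≈ 8.389
At (2, 0): LHS = e^2 ≈ 7.389 ≠ RHS = 1 + e^2 ≈ 8.389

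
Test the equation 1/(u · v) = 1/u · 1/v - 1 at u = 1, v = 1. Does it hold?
Fails

Substituting u = 1, v = 1:

LHS = 1/(1 · 1) = 1
RHS = 1/1 · 1/1 - 1 = 0

LHS ≠ RHS, so the equation does not hold at this point.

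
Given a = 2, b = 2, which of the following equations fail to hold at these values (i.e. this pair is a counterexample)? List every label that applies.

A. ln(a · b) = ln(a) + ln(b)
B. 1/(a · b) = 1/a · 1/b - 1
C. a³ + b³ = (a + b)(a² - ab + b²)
B

Evaluating each claim at the given values:
A. LHS = ln(4) ≈ 1.386, RHS = 2·ln(2) ≈ 1.386 → holds here (LHS = RHS)
B. LHS = 1/4, RHS = -3/4 → fails here (LHS ≠ RHS)
C. LHS = 16, RHS = 16 → holds here (LHS = RHS)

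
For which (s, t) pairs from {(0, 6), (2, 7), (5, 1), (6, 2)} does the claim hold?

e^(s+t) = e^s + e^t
Testing each pair:
(0, 6): LHS = e^6 ≈ 403.4, RHS = 1 + e^6 ≈ 404.4 → fails
(2, 7): LHS = e^9 ≈ 8103, RHS = e^2 + e^7 ≈ 1104 → fails
(5, 1): LHS = e^6 ≈ 403.4, RHS = e + e^5 ≈ 151.1 → fails
(6, 2): LHS = e^8 ≈ 2981, RHS = e^2 + e^6 ≈ 410.8 → fails

No pair satisfies the claim.

Answer: None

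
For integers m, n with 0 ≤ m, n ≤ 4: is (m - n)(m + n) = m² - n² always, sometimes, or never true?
Always true

The identity holds for every pair in the range. For instance at (m, n) = (1, 0): both sides equal 1.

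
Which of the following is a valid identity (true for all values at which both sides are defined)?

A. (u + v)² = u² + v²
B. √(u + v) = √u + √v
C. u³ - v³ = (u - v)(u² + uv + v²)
A: fails at (4, 5) — LHS = 81, RHS = 41.
B: fails at (1, 2) — LHS = √(3) ≈ 1.732, RHS = 1 + √(2) ≈ 2.414.
C: holds — e.g. at (3, 4), both sides equal -37.

Answer: C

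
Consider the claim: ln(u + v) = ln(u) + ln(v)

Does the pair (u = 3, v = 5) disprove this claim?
Substituting u = 3, v = 5:
LHS = ln(3 + 5) = ln(8) ≈ 2.079
RHS = ln(3) + ln(5) ≈ 2.708

Since LHS ≠ RHS, this pair disproves the claim.

Answer: Yes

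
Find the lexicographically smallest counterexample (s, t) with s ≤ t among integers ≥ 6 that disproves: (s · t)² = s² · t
(s, t) = (6, 6)

Substituting (6, 6) into the claim:
LHS = (6 · 6)² = 1296
RHS = 6² · 6 = 216

Since LHS ≠ RHS, this pair disproves the claim, and no lexicographically smaller pair (s ≤ t, integers ≥ 6) does.

For instance (11, 11) is also a counterexample (LHS = 14641, RHS = 1331), but it's lexicographically larger.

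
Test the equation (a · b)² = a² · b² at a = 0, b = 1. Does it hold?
Substituting a = 0, b = 1:

LHS = (0 · 1)² = 0
RHS = 0² · 1² = 0

LHS = RHS, so the equation holds at this point.

Answer: Holds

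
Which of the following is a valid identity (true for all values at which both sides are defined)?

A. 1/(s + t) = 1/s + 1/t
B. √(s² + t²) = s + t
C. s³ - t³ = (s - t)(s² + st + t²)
C

A: fails at (2, 7) — LHS = 1/9, RHS = 9/14.
B: fails at (2, 3) — LHS = √(13) ≈ 3.606, RHS = 5.
C: holds — e.g. at (5, 8), both sides equal -387.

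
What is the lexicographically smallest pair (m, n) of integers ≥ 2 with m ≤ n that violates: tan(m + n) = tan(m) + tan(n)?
(m, n) = (2, 2)

Substituting (2, 2) into the claim:
LHS = tan(2 + 2) = tan(4) ≈ 1.158
RHS = tan(2) + tan(2) = 2·tan(2) ≈ -4.37

Since LHS ≠ RHS, this pair disproves the claim, and no lexicographically smaller pair (m ≤ n, integers ≥ 2) does.

For instance (3, 8) is also a counterexample (LHS = tan(11) ≈ -226, RHS = tan(8) + tan(3) ≈ -6.942), but it's lexicographically larger.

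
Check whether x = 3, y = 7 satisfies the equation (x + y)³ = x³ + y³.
Fails

Substituting x = 3, y = 7:

LHS = (3 + 7)³ = 1000
RHS = 3³ + 7³ = 370

LHS ≠ RHS, so the equation does not hold at this point.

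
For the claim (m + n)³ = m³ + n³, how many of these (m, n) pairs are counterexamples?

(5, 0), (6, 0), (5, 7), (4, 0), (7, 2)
2

Testing each pair:
(5, 0): LHS = 125, RHS = 125 → satisfies claim
(6, 0): LHS = 216, RHS = 216 → satisfies claim
(5, 7): LHS = 1728, RHS = 468 → counterexample
(4, 0): LHS = 64, RHS = 64 → satisfies claim
(7, 2): LHS = 729, RHS = 351 → counterexample

That makes 2 counterexamples.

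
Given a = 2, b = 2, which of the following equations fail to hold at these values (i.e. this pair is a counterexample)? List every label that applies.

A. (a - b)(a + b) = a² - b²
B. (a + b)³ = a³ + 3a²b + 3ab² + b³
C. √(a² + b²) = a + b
Evaluating each claim at the given values:
A. LHS = 0, RHS = 0 → holds here (LHS = RHS)
B. LHS = 64, RHS = 64 → holds here (LHS = RHS)
C. LHS = 2·√(2) ≈ 2.828, RHS = 4 → fails here (LHS ≠ RHS)

Answer: C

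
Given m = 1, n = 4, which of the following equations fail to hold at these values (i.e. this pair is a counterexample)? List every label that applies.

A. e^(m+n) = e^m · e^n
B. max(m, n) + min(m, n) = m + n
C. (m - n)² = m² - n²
Evaluating each claim at the given values:
A. LHS = e^5 ≈ 148.4, RHS = e^5 ≈ 148.4 → holds here (LHS = RHS)
B. LHS = 5, RHS = 5 → holds here (LHS = RHS)
C. LHS = 9, RHS = -15 → fails here (LHS ≠ RHS)

Answer: C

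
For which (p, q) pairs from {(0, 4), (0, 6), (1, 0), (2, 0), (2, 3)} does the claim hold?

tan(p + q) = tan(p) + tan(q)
(0, 4), (0, 6), (1, 0), (2, 0)

Testing each pair:
(0, 4): LHS = tan(4) ≈ 1.158, RHS = tan(4) ≈ 1.158 → holds
(0, 6): LHS = tan(6) ≈ -0.291, RHS = tan(6) ≈ -0.291 → holds
(1, 0): LHS = tan(1) ≈ 1.557, RHS = tan(1) ≈ 1.557 → holds
(2, 0): LHS = tan(2) ≈ -2.185, RHS = tan(2) ≈ -2.185 → holds
(2, 3): LHS = tan(5) ≈ -3.381, RHS = tan(2) + tan(3) ≈ -2.328 → fails

4 of 5 pairs satisfy the claim.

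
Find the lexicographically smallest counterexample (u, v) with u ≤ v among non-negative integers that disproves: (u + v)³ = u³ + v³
(u, v) = (1, 1)

At (0, 1): both sides equal 1, so it holds there.

Substituting (1, 1) into the claim:
LHS = (1 + 1)³ = 8
RHS = 1³ + 1³ = 2

Since LHS ≠ RHS, this pair disproves the claim, and no lexicographically smaller pair (u ≤ v, non-negative integers) does.

For instance (2, 4) is also a counterexample (LHS = 216, RHS = 72), but it's lexicographically larger.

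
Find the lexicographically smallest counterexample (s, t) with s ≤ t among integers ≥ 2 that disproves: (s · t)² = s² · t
Substituting (2, 2) into the claim:
LHS = (2 · 2)² = 16
RHS = 2² · 2 = 8

Since LHS ≠ RHS, this pair disproves the claim, and no lexicographically smaller pair (s ≤ t, integers ≥ 2) does.

For instance (4, 5) is also a counterexample (LHS = 400, RHS = 80), but it's lexicographically larger.

Answer: (s, t) = (2, 2)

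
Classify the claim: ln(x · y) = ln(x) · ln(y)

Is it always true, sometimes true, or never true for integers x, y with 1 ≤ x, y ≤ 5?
Sometimes true

It holds at (x, y) = (1, 1) (both sides equal 0), but fails at (x, y) = (2, 5) (LHS = ln(10) ≈ 2.303, RHS = ln(2)·ln(5) ≈ 1.116).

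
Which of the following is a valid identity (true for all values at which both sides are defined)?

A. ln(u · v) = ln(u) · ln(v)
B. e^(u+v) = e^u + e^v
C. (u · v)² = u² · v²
A: fails at (3, 4) — LHS = ln(12) ≈ 2.485, RHS = ln(3)·ln(4) ≈ 1.523.
B: fails at (3, 4) — LHS = e^7 ≈ 1097, RHS = e^3 + e^4 ≈ 74.68.
C: holds — e.g. at (1, 2), both sides equal 4.

Answer: C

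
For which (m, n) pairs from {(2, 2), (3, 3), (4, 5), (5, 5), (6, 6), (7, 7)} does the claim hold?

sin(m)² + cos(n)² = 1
(2, 2), (3, 3), (5, 5), (6, 6), (7, 7)

Testing each pair:
(2, 2): LHS = cos(2)² + sin(2)² = 1, RHS = 1 → holds
(3, 3): LHS = sin(3)² + cos(3)² = 1, RHS = 1 → holds
(4, 5): LHS = cos(5)² + sin(4)² ≈ 0.6532, RHS = 1 → fails
(5, 5): LHS = cos(5)² + sin(5)² = 1, RHS = 1 → holds
(6, 6): LHS = sin(6)² + cos(6)² = 1, RHS = 1 → holds
(7, 7): LHS = sin(7)² + cos(7)² = 1, RHS = 1 → holds

5 of 6 pairs satisfy the claim.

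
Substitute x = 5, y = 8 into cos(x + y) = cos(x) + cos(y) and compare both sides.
LHS = cos(5 + 8) = cos(13) ≈ 0.9074
RHS = cos(5) + cos(8) ≈ 0.1382

LHS ≠ RHS (they differ by about 0.7693), so the equation does not hold here.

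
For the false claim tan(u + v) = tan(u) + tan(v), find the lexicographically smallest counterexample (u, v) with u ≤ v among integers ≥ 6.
(u, v) = (6, 6)

Substituting (6, 6) into the claim:
LHS = tan(6 + 6) = tan(12) ≈ -0.6359
RHS = tan(6) + tan(6) = 2·tan(6) ≈ -0.582

Since LHS ≠ RHS, this pair disproves the claim, and no lexicographically smaller pair (u ≤ v, integers ≥ 6) does.

For instance (6, 7) is also a counterexample (LHS = tan(13) ≈ 0.463, RHS = tan(6) + tan(7) ≈ 0.5804), but it's lexicographically larger.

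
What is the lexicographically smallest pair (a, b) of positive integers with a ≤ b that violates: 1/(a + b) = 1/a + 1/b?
Substituting (1, 1) into the claim:
LHS = 1/(1 + 1) = 1/2
RHS = 1/1 + 1/1 = 2

Since LHS ≠ RHS, this pair disproves the claim, and no lexicographically smaller pair (a ≤ b, positive integers) does.

For instance (3, 7) is also a counterexample (LHS = 1/10, RHS = 10/21), but it's lexicographically larger.

Answer: (a, b) = (1, 1)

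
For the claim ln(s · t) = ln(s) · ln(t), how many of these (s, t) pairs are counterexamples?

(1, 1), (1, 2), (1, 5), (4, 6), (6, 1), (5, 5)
5

Testing each pair:
(1, 1): LHS = 0, RHS = 0 → satisfies claim
(1, 2): LHS = ln(2) ≈ 0.6931, RHS = 0 → counterexample
(1, 5): LHS = ln(5) ≈ 1.609, RHS = 0 → counterexample
(4, 6): LHS = ln(24) ≈ 3.178, RHS = ln(4)·ln(6) ≈ 2.484 → counterexample
(6, 1): LHS = ln(6) ≈ 1.792, RHS = 0 → counterexample
(5, 5): LHS = ln(25) ≈ 3.219, RHS = ln(5)² ≈ 2.59 → counterexample

That makes 5 counterexamples.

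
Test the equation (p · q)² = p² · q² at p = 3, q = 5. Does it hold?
Holds

Substituting p = 3, q = 5:

LHS = (3 · 5)² = 225
RHS = 3² · 5² = 225

LHS = RHS, so the equation holds at this point.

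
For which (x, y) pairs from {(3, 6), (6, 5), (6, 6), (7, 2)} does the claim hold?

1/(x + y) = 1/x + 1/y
None

Testing each pair:
(3, 6): LHS = 1/9, RHS = 1/2 → fails
(6, 5): LHS = 1/11, RHS = 11/30 → fails
(6, 6): LHS = 1/12, RHS = 1/3 → fails
(7, 2): LHS = 1/9, RHS = 9/14 → fails

No pair satisfies the claim.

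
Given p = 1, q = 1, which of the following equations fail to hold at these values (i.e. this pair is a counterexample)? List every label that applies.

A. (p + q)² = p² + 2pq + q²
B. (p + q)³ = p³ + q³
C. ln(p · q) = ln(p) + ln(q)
B

Evaluating each claim at the given values:
A. LHS = 4, RHS = 4 → holds here (LHS = RHS)
B. LHS = 8, RHS = 2 → fails here (LHS ≠ RHS)
C. LHS = 0, RHS = 0 → holds here (LHS = RHS)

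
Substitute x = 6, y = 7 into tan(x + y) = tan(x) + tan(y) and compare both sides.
LHS = tan(6 + 7) = tan(13) ≈ 0.463
RHS = tan(6) + tan(7) ≈ 0.5804

LHS ≠ RHS (they differ by about 0.1174), so the equation does not hold here.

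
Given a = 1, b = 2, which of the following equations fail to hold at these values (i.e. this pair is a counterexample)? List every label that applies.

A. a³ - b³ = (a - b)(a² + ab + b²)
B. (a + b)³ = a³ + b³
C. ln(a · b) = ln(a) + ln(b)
Evaluating each claim at the given values:
A. LHS = -7, RHS = -7 → holds here (LHS = RHS)
B. LHS = 27, RHS = 9 → fails here (LHS ≠ RHS)
C. LHS = ln(2) ≈ 0.6931, RHS = ln(2) ≈ 0.6931 → holds here (LHS = RHS)

Answer: B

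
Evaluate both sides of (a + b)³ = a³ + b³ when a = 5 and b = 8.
LHS = (5 + 8)³ = 2197
RHS = 5³ + 8³ = 637

LHS ≠ RHS, so the equation does not hold here.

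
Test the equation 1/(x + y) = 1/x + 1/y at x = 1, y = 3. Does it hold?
Fails

Substituting x = 1, y = 3:

LHS = 1/(1 + 3) = 1/4
RHS = 1/1 + 1/3 = 4/3

LHS ≠ RHS, so the equation does not hold at this point.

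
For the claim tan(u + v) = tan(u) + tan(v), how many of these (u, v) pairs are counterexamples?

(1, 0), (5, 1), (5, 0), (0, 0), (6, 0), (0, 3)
1

Testing each pair:
(1, 0): LHS = tan(1) ≈ 1.557, RHS = tan(1) ≈ 1.557 → satisfies claim
(5, 1): LHS = tan(6) ≈ -0.291, RHS = tan(5) + tan(1) ≈ -1.823 → counterexample
(5, 0): LHS = tan(5) ≈ -3.381, RHS = tan(5) ≈ -3.381 → satisfies claim
(0, 0): LHS = 0, RHS = 0 → satisfies claim
(6, 0): LHS = tan(6) ≈ -0.291, RHS = tan(6) ≈ -0.291 → satisfies claim
(0, 3): LHS = tan(3) ≈ -0.1425, RHS = tan(3) ≈ -0.1425 → satisfies claim

That makes 1 counterexample.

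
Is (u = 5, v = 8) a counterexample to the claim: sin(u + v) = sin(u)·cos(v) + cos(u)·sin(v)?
Substituting u = 5, v = 8:
LHS = sin(5 + 8) = sin(13) ≈ 0.4202
RHS = sin(5)·cos(8) + cos(5)·sin(8) = sin(5)·cos(8) + sin(8)·cos(5) ≈ 0.4202

The sides agree, so this pair does not disprove the claim.

Answer: No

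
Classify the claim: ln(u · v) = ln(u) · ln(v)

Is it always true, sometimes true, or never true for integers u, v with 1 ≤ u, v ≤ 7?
It holds at (u, v) = (1, 1) (both sides equal 0), but fails at (u, v) = (6, 6) (LHS = ln(36) ≈ 3.584, RHS = ln(6)² ≈ 3.21).

Answer: Sometimes true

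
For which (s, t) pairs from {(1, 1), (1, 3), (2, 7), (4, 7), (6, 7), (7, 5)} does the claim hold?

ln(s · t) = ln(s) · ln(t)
Testing each pair:
(1, 1): LHS = 0, RHS = 0 → holds
(1, 3): LHS = ln(3) ≈ 1.099, RHS = 0 → fails
(2, 7): LHS = ln(14) ≈ 2.639, RHS = ln(2)·ln(7) ≈ 1.349 → fails
(4, 7): LHS = ln(28) ≈ 3.332, RHS = ln(4)·ln(7) ≈ 2.698 → fails
(6, 7): LHS = ln(42) ≈ 3.738, RHS = ln(6)·ln(7) ≈ 3.487 → fails
(7, 5): LHS = ln(35) ≈ 3.555, RHS = ln(5)·ln(7) ≈ 3.132 → fails

1 of 6 pairs satisfies the claim.

Answer: (1, 1)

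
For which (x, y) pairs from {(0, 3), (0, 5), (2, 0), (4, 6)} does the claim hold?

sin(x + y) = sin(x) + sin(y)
(0, 3), (0, 5), (2, 0)

Testing each pair:
(0, 3): LHS = sin(3) ≈ 0.1411, RHS = sin(3) ≈ 0.1411 → holds
(0, 5): LHS = sin(5) ≈ -0.9589, RHS = sin(5) ≈ -0.9589 → holds
(2, 0): LHS = sin(2) ≈ 0.9093, RHS = sin(2) ≈ 0.9093 → holds
(4, 6): LHS = sin(10) ≈ -0.544, RHS = sin(4) + sin(6) ≈ -1.036 → fails

3 of 4 pairs satisfy the claim.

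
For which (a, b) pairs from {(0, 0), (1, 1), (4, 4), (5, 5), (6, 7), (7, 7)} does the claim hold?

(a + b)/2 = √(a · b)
Testing each pair:
(0, 0): LHS = 0, RHS = 0 → holds
(1, 1): LHS = 1, RHS = 1 → holds
(4, 4): LHS = 4, RHS = 4 → holds
(5, 5): LHS = 5, RHS = 5 → holds
(6, 7): LHS = 13/2, RHS = √(42) ≈ 6.481 → fails
(7, 7): LHS = 7, RHS = 7 → holds

5 of 6 pairs satisfy the claim.

Answer: (0, 0), (1, 1), (4, 4), (5, 5), (7, 7)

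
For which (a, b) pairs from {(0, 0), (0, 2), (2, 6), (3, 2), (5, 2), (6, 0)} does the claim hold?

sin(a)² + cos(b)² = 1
Testing each pair:
(0, 0): LHS = 1, RHS = 1 → holds
(0, 2): LHS = cos(2)² ≈ 0.1732, RHS = 1 → fails
(2, 6): LHS = sin(2)² + cos(6)² ≈ 1.749, RHS = 1 → fails
(3, 2): LHS = sin(3)² + cos(2)² ≈ 0.1931, RHS = 1 → fails
(5, 2): LHS = cos(2)² + sin(5)² ≈ 1.093, RHS = 1 → fails
(6, 0): LHS = sin(6)² + 1 ≈ 1.078, RHS = 1 → fails

1 of 6 pairs satisfies the claim.

Answer: (0, 0)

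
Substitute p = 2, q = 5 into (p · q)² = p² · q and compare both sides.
LHS = (2 · 5)² = 100
RHS = 2² · 5 = 20

LHS ≠ RHS, so the equation does not hold here.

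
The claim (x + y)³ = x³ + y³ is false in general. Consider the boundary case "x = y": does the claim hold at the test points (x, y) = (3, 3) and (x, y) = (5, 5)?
No, fails at both test points

At (3, 3): LHS = 216 ≠ RHS = 54
At (5, 5): LHS = 1000 ≠ RHS = 250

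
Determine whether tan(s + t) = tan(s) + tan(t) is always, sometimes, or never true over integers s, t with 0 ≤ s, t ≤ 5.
Sometimes true

It holds at (s, t) = (4, 0) (both sides equal tan(4) ≈ 1.158), but fails at (s, t) = (2, 2) (LHS = tan(4) ≈ 1.158, RHS = 2·tan(2) ≈ -4.37).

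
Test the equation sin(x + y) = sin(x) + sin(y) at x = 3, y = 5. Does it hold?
Substituting x = 3, y = 5:

LHS = sin(3 + 5) = sin(8) ≈ 0.9894
RHS = sin(3) + sin(5) ≈ -0.8178

LHS ≠ RHS, so the equation does not hold at this point.

Answer: Fails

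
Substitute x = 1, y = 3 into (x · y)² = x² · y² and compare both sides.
LHS = (1 · 3)² = 9
RHS = 1² · 3² = 9

LHS = RHS: the two sides agree.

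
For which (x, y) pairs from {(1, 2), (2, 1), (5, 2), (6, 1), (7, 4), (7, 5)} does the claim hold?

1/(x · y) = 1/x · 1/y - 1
Testing each pair:
(1, 2): LHS = 1/2, RHS = -1/2 → fails
(2, 1): LHS = 1/2, RHS = -1/2 → fails
(5, 2): LHS = 1/10, RHS = -9/10 → fails
(6, 1): LHS = 1/6, RHS = -5/6 → fails
(7, 4): LHS = 1/28, RHS = -27/28 → fails
(7, 5): LHS = 1/35, RHS = -34/35 → fails

No pair satisfies the claim.

Answer: None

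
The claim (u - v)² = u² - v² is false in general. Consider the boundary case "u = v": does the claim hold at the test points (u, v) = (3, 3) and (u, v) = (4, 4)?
Yes, holds at both test points

At (3, 3): LHS = 0, RHS = 0 → equal
At (4, 4): LHS = 0, RHS = 0 → equal

So the claim does hold at both of these boundary points, even though it is not an identity.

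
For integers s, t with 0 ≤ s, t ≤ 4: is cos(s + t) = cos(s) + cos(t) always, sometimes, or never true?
Never true

The claim fails for every pair in the range. For instance at (s, t) = (4, 2): LHS = cos(6) ≈ 0.9602, RHS = cos(4) + cos(2) ≈ -1.07.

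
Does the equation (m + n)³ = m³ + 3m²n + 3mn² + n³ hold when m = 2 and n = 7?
Holds

Substituting m = 2, n = 7:

LHS = (2 + 7)³ = 729
RHS = 2³ + 3·2²·7 + 3·2·7² + 7³ = 729

LHS = RHS, so the equation holds at this point.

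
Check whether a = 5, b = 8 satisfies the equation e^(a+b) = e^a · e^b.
Holds

Substituting a = 5, b = 8:

LHS = e^(5+8) = e^13 ≈ 442413.4
RHS = e^5 · e^8 = e^13 ≈ 442413.4

LHS = RHS, so the equation holds at this point.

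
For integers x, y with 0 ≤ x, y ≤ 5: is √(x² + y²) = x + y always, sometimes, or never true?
Sometimes true

It holds at (x, y) = (2, 0) (both sides equal 2), but fails at (x, y) = (4, 5) (LHS = √(41) ≈ 6.403, RHS = 9).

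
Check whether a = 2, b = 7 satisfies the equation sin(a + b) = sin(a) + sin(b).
Fails

Substituting a = 2, b = 7:

LHS = sin(2 + 7) = sin(9) ≈ 0.4121
RHS = sin(2) + sin(7) ≈ 1.566

LHS ≠ RHS, so the equation does not hold at this point.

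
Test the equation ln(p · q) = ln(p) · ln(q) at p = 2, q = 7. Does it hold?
Fails

Substituting p = 2, q = 7:

LHS = ln(2 · 7) = ln(14) ≈ 2.639
RHS = ln(2) · ln(7) ≈ 1.349

LHS ≠ RHS, so the equation does not hold at this point.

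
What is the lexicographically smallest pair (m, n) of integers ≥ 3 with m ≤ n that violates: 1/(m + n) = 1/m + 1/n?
Substituting (3, 3) into the claim:
LHS = 1/(3 + 3) = 1/6
RHS = 1/3 + 1/3 = 2/3

Since LHS ≠ RHS, this pair disproves the claim, and no lexicographically smaller pair (m ≤ n, integers ≥ 3) does.

For instance (4, 4) is also a counterexample (LHS = 1/8, RHS = 1/2), but it's lexicographically larger.

Answer: (m, n) = (3, 3)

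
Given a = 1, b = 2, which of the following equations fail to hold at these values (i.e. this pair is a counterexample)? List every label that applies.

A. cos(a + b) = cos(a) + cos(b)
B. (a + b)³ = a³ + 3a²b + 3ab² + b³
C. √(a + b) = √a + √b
Evaluating each claim at the given values:
A. LHS = cos(3) ≈ -0.99, RHS = cos(2) + cos(1) ≈ 0.1242 → fails here (LHS ≠ RHS)
B. LHS = 27, RHS = 27 → holds here (LHS = RHS)
C. LHS = √(3) ≈ 1.732, RHS = 1 + √(2) ≈ 2.414 → fails here (LHS ≠ RHS)

Answer: A, C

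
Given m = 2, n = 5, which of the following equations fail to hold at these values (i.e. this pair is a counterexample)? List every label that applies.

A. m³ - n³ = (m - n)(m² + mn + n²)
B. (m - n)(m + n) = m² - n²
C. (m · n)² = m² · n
C

Evaluating each claim at the given values:
A. LHS = -117, RHS = -117 → holds here (LHS = RHS)
B. LHS = -21, RHS = -21 → holds here (LHS = RHS)
C. LHS = 100, RHS = 20 → fails here (LHS ≠ RHS)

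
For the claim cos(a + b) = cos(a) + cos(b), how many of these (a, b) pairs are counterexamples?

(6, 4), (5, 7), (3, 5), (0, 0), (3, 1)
5

Testing each pair:
(6, 4): LHS = cos(10) ≈ -0.8391, RHS = cos(4) + cos(6) ≈ 0.3065 → counterexample
(5, 7): LHS = cos(12) ≈ 0.8439, RHS = cos(5) + cos(7) ≈ 1.038 → counterexample
(3, 5): LHS = cos(8) ≈ -0.1455, RHS = cos(3) + cos(5) ≈ -0.7063 → counterexample
(0, 0): LHS = 1, RHS = 2 → counterexample
(3, 1): LHS = cos(4) ≈ -0.6536, RHS = cos(3) + cos(1) ≈ -0.4497 → counterexample

That makes 5 counterexamples.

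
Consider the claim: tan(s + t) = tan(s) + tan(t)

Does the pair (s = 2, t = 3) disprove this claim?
Substituting s = 2, t = 3:
LHS = tan(2 + 3) = tan(5) ≈ -3.381
RHS = tan(2) + tan(3) ≈ -2.328

Since LHS ≠ RHS, this pair disproves the claim.

Answer: Yes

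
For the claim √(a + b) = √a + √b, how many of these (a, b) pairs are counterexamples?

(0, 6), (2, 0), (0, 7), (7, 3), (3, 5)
2

Testing each pair:
(0, 6): LHS = √(6) ≈ 2.449, RHS = √(6) ≈ 2.449 → satisfies claim
(2, 0): LHS = √(2) ≈ 1.414, RHS = √(2) ≈ 1.414 → satisfies claim
(0, 7): LHS = √(7) ≈ 2.646, RHS = √(7) ≈ 2.646 → satisfies claim
(7, 3): LHS = √(10) ≈ 3.162, RHS = √(3) + √(7) ≈ 4.378 → counterexample
(3, 5): LHS = 2·√(2) ≈ 2.828, RHS = √(3) + √(5) ≈ 3.968 → counterexample

That makes 2 counterexamples.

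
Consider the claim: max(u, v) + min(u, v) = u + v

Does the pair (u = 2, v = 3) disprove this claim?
No

Substituting u = 2, v = 3:
LHS = max(2, 3) + min(2, 3) = 5
RHS = 2 + 3 = 5

The sides agree, so this pair does not disprove the claim.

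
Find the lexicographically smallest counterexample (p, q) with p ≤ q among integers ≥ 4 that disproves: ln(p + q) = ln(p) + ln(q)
(p, q) = (4, 4)

Substituting (4, 4) into the claim:
LHS = ln(4 + 4) = ln(8) ≈ 2.079
RHS = ln(4) + ln(4) = 2·ln(4) ≈ 2.773

Since LHS ≠ RHS, this pair disproves the claim, and no lexicographically smaller pair (p ≤ q, integers ≥ 4) does.

For instance (7, 11) is also a counterexample (LHS = ln(18) ≈ 2.89, RHS = ln(7) + ln(11) ≈ 4.344), but it's lexicographically larger.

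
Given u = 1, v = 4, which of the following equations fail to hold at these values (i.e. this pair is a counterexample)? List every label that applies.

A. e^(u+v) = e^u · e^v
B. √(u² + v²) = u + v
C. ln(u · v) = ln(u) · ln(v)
Evaluating each claim at the given values:
A. LHS = e^5 ≈ 148.4, RHS = e^5 ≈ 148.4 → holds here (LHS = RHS)
B. LHS = √(17) ≈ 4.123, RHS = 5 → fails here (LHS ≠ RHS)
C. LHS = ln(4) ≈ 1.386, RHS = 0 → fails here (LHS ≠ RHS)

Answer: B, C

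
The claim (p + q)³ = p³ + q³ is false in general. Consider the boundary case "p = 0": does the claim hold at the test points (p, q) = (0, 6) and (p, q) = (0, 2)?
At (0, 6): LHS = 216, RHS = 216 → equal
At (0, 2): LHS = 8, RHS = 8 → equal

So the claim does hold at both of these boundary points, even though it is not an identity.

Answer: Yes, holds at both test points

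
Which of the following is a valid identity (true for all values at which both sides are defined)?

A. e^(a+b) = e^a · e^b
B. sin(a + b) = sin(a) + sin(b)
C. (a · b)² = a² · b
A: holds — e.g. at (4, 5), both sides equal e^9 ≈ 8103.
B: fails at (1, 1) — LHS = sin(2) ≈ 0.9093, RHS = 2·sin(1) ≈ 1.683.
C: fails at (2, 7) — LHS = 196, RHS = 28.

Answer: A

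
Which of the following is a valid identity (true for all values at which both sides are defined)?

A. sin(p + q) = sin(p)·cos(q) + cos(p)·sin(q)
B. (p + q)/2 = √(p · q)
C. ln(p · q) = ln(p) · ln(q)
A

A: holds — e.g. at (1, 4), both sides equal sin(5) ≈ -0.9589.
B: fails at (2, 5) — LHS = 7/2, RHS = √(10) ≈ 3.162.
C: fails at (3, 7) — LHS = ln(21) ≈ 3.045, RHS = ln(3)·ln(7) ≈ 2.138.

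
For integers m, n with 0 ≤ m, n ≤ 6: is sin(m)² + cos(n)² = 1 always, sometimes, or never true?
It holds at (m, n) = (4, 4) (both sides equal 1), but fails at (m, n) = (6, 3) (LHS = sin(6)² + cos(3)² ≈ 1.058, RHS = 1).

Answer: Sometimes true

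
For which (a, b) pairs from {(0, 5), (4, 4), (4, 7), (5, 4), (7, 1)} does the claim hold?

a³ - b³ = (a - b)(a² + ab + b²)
Testing each pair:
(0, 5): LHS = -125, RHS = -125 → holds
(4, 4): LHS = 0, RHS = 0 → holds
(4, 7): LHS = -279, RHS = -279 → holds
(5, 4): LHS = 61, RHS = 61 → holds
(7, 1): LHS = 342, RHS = 342 → holds

Every pair satisfies the claim.

Answer: All pairs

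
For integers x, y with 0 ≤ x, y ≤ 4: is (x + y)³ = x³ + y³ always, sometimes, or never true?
It holds at (x, y) = (0, 1) (both sides equal 1), but fails at (x, y) = (2, 4) (LHS = 216, RHS = 72).

Answer: Sometimes true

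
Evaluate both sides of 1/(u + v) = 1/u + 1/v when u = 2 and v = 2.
LHS = 1/(2 + 2) = 1/4
RHS = 1/2 + 1/2 = 1

LHS ≠ RHS, so the equation does not hold here.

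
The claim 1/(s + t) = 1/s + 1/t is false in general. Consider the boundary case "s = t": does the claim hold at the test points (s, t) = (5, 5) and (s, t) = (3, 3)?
No, fails at both test points

At (5, 5): LHS = 1/10 ≠ RHS = 2/5
At (3, 3): LHS = 1/6 ≠ RHS = 2/3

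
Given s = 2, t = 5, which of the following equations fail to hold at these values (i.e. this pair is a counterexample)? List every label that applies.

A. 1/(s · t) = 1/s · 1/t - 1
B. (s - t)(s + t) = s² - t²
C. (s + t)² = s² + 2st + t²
A

Evaluating each claim at the given values:
A. LHS = 1/10, RHS = -9/10 → fails here (LHS ≠ RHS)
B. LHS = -21, RHS = -21 → holds here (LHS = RHS)
C. LHS = 49, RHS = 49 → holds here (LHS = RHS)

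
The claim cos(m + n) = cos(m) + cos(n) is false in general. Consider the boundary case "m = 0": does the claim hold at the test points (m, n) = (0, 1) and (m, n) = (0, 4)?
At (0, 1): LHS = cos(1) ≈ 0.5403 ≠ RHS = cos(1) + 1 ≈ 1.54
At (0, 4): LHS = cos(4) ≈ -0.6536 ≠ RHS = cos(4) + 1 ≈ 0.3464

Answer: No, fails at both test points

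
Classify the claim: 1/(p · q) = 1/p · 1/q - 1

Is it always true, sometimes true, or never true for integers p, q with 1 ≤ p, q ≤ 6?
Never true

The claim fails for every pair in the range. For instance at (p, q) = (2, 4): LHS = 1/8, RHS = -7/8.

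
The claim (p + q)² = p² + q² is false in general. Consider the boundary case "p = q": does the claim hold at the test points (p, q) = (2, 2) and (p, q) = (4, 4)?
At (2, 2): LHS = 16 ≠ RHS = 8
At (4, 4): LHS = 64 ≠ RHS = 32

Answer: No, fails at both test points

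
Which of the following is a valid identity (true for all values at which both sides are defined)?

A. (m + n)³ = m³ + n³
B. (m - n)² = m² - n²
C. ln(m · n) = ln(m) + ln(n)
A: fails at (2, 4) — LHS = 216, RHS = 72.
B: fails at (0, 1) — LHS = 1, RHS = -1.
C: holds — e.g. at (4, 4), both sides equal ln(16) ≈ 2.773.

Answer: C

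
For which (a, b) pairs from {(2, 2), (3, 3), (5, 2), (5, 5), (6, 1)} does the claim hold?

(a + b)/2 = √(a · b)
(2, 2), (3, 3), (5, 5)

Testing each pair:
(2, 2): LHS = 2, RHS = 2 → holds
(3, 3): LHS = 3, RHS = 3 → holds
(5, 2): LHS = 7/2, RHS = √(10) ≈ 3.162 → fails
(5, 5): LHS = 5, RHS = 5 → holds
(6, 1): LHS = 7/2, RHS = √(6) ≈ 2.449 → fails

3 of 5 pairs satisfy the claim.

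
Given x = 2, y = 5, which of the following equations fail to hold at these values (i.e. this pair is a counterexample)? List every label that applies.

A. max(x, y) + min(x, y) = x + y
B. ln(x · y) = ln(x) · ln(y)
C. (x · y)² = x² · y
B, C

Evaluating each claim at the given values:
A. LHS = 7, RHS = 7 → holds here (LHS = RHS)
B. LHS = ln(10) ≈ 2.303, RHS = ln(2)·ln(5) ≈ 1.116 → fails here (LHS ≠ RHS)
C. LHS = 100, RHS = 20 → fails here (LHS ≠ RHS)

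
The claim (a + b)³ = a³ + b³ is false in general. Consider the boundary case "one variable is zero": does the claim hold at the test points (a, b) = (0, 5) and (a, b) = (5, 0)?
Yes, holds at both test points

At (0, 5): LHS = 125, RHS = 125 → equal
At (5, 0): LHS = 125, RHS = 125 → equal

So the claim does hold at both of these boundary points, even though it is not an identity.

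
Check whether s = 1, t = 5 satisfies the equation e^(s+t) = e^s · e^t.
Holds

Substituting s = 1, t = 5:

LHS = e^(1+5) = e^6 ≈ 403.4
RHS = e^1 · e^5 = e^6 ≈ 403.4

LHS = RHS, so the equation holds at this point.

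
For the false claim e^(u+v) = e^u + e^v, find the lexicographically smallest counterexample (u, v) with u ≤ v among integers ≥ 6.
Substituting (6, 6) into the claim:
LHS = e^(6+6) = e^12 ≈ 162754.8
RHS = e^6 + e^6 = 2·e^6 ≈ 806.9

Since LHS ≠ RHS, this pair disproves the claim, and no lexicographically smaller pair (u ≤ v, integers ≥ 6) does.

For instance (7, 9) is also a counterexample (LHS = e^16 ≈ 8886110.5, RHS = e^7 + e^9 ≈ 9200), but it's lexicographically larger.

Answer: (u, v) = (6, 6)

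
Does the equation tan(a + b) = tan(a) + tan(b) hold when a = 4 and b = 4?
Fails

Substituting a = 4, b = 4:

LHS = tan(4 + 4) = tan(8) ≈ -6.8
RHS = tan(4) + tan(4) = 2·tan(4) ≈ 2.316

LHS ≠ RHS, so the equation does not hold at this point.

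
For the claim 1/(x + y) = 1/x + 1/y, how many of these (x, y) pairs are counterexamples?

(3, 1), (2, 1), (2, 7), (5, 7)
Testing each pair:
(3, 1): LHS = 1/4, RHS = 4/3 → counterexample
(2, 1): LHS = 1/3, RHS = 3/2 → counterexample
(2, 7): LHS = 1/9, RHS = 9/14 → counterexample
(5, 7): LHS = 1/12, RHS = 12/35 → counterexample

That makes 4 counterexamples.

Answer: 4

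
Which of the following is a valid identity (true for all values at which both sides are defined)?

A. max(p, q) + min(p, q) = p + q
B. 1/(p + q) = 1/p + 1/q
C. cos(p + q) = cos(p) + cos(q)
A

A: holds — e.g. at (4, 4), both sides equal 8.
B: fails at (5, 5) — LHS = 1/10, RHS = 2/5.
C: fails at (1, 4) — LHS = cos(5) ≈ 0.2837, RHS = cos(4) + cos(1) ≈ -0.1133.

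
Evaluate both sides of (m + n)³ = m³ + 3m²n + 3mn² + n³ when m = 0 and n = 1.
LHS = (0 + 1)³ = 1
RHS = 0³ + 3·0²·1 + 3·0·1² + 1³ = 1

LHS = RHS: the two sides agree.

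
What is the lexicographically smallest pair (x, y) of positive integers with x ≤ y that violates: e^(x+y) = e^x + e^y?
(x, y) = (1, 1)

Substituting (1, 1) into the claim:
LHS = e^(1+1) = e^2 ≈ 7.389
RHS = e^1 + e^1 = 2·e ≈ 5.437

Since LHS ≠ RHS, this pair disproves the claim, and no lexicographically smaller pair (x ≤ y, positive integers) does.

For instance (5, 8) is also a counterexample (LHS = e^13 ≈ 442413.4, RHS = e^5 + e^8 ≈ 3129), but it's lexicographically larger.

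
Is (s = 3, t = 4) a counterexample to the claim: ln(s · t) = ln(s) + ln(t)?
No

Substituting s = 3, t = 4:
LHS = ln(3 · 4) = ln(12) ≈ 2.485
RHS = ln(3) + ln(4) ≈ 2.485

The sides agree, so this pair does not disprove the claim.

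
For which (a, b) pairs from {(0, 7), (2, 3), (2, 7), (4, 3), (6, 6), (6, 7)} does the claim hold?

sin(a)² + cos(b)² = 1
Testing each pair:
(0, 7): LHS = cos(7)² ≈ 0.5684, RHS = 1 → fails
(2, 3): LHS = sin(2)² + cos(3)² ≈ 1.807, RHS = 1 → fails
(2, 7): LHS = cos(7)² + sin(2)² ≈ 1.395, RHS = 1 → fails
(4, 3): LHS = sin(4)² + cos(3)² ≈ 1.553, RHS = 1 → fails
(6, 6): LHS = sin(6)² + cos(6)² = 1, RHS = 1 → holds
(6, 7): LHS = sin(6)² + cos(7)² ≈ 0.6464, RHS = 1 → fails

1 of 6 pairs satisfies the claim.

Answer: (6, 6)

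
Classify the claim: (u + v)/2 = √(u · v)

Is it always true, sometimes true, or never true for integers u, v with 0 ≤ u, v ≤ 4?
It holds at (u, v) = (2, 2) (both sides equal 2), but fails at (u, v) = (2, 0) (LHS = 1, RHS = 0).

Answer: Sometimes true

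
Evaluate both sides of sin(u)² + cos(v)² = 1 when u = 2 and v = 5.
LHS = sin(2)² + cos(5)² ≈ 0.9073
RHS = 1

LHS ≠ RHS (they differ by about 0.09271), so the equation does not hold here.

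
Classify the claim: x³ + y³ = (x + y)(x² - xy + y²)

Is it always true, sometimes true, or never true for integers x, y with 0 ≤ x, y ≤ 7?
Always true

The identity holds for every pair in the range. For instance at (x, y) = (1, 1): both sides equal 2.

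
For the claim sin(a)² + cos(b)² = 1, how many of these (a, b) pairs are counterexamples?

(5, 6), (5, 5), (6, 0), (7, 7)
2

Testing each pair:
(5, 6): LHS = sin(5)² + cos(6)² ≈ 1.841, RHS = 1 → counterexample
(5, 5): LHS = cos(5)² + sin(5)² = 1, RHS = 1 → satisfies claim
(6, 0): LHS = sin(6)² + 1 ≈ 1.078, RHS = 1 → counterexample
(7, 7): LHS = sin(7)² + cos(7)² = 1, RHS = 1 → satisfies claim

That makes 2 counterexamples.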